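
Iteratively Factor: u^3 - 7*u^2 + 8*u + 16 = (u - 4)*(u^2 - 3*u - 4) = (u - 4)*(u + 1)*(u - 4)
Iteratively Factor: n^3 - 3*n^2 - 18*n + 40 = (n - 5)*(n^2 + 2*n - 8) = (n - 5)*(n + 4)*(n - 2)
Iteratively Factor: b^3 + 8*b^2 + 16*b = (b + 4)*(b^2 + 4*b) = (b + 4)^2*(b)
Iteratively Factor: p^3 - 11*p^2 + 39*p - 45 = (p - 3)*(p^2 - 8*p + 15) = (p - 3)^2*(p - 5)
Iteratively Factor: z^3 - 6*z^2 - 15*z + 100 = (z - 5)*(z^2 - z - 20) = (z - 5)^2*(z + 4)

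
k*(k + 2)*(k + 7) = k^3 + 9*k^2 + 14*k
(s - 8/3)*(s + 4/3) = s^2 - 4*s/3 - 32/9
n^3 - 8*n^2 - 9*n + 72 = (n - 8)*(n - 3)*(n + 3)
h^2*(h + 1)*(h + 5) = h^4 + 6*h^3 + 5*h^2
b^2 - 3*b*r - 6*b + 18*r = (b - 6)*(b - 3*r)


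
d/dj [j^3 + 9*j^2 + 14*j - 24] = 3*j^2 + 18*j + 14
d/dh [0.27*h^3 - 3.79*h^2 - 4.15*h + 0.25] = 0.81*h^2 - 7.58*h - 4.15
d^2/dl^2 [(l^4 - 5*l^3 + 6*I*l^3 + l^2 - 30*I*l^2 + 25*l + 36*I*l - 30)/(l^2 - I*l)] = 2*(l^6 - 3*I*l^5 - 3*l^4 + l^3*(60 + 31*I) - 90*l^2 + 90*I*l + 30)/(l^3*(l^3 - 3*I*l^2 - 3*l + I))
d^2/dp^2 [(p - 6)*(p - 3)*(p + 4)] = 6*p - 10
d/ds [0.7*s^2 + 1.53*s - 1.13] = 1.4*s + 1.53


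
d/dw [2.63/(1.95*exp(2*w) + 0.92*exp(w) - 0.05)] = (-10.257*exp(w) - 2.4196)*exp(w)/(1.95*exp(2*w) + 0.92*exp(w) - 0.05)^2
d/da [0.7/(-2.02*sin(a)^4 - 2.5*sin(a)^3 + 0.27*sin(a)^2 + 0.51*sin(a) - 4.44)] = (5.656*sin(a)^3 + 5.25*sin(a)^2 - 0.378*sin(a) - 0.357)*cos(a)/(2.02*sin(a)^4 + 2.5*sin(a)^3 - 0.27*sin(a)^2 - 0.51*sin(a) + 4.44)^2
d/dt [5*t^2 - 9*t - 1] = 10*t - 9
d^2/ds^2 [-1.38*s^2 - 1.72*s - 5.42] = -2.76000000000000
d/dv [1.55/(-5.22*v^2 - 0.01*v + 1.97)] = (16.182*v + 0.0155)/(5.22*v^2 + 0.01*v - 1.97)^2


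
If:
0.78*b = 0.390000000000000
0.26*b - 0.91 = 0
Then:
No Solution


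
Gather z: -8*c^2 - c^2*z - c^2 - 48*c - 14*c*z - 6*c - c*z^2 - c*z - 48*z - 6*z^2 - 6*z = -9*c^2 - 54*c + z^2*(-c - 6) + z*(-c^2 - 15*c - 54)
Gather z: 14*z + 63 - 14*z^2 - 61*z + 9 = -14*z^2 - 47*z + 72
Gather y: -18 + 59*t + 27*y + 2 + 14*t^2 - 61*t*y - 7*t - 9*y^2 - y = 14*t^2 + 52*t - 9*y^2 + y*(26 - 61*t) - 16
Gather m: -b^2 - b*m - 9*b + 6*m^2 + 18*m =-b^2 - 9*b + 6*m^2 + m*(18 - b)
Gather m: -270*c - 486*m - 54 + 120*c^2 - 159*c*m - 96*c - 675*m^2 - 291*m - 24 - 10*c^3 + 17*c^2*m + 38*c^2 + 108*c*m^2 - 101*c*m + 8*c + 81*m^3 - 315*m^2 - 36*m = -10*c^3 + 158*c^2 - 358*c + 81*m^3 + m^2*(108*c - 990) + m*(17*c^2 - 260*c - 813) - 78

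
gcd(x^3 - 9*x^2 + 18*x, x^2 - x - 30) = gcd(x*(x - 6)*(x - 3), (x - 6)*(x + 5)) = x - 6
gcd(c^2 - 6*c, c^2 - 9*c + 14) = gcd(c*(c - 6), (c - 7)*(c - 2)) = 1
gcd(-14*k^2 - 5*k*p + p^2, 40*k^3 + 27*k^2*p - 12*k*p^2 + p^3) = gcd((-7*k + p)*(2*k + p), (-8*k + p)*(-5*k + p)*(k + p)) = 1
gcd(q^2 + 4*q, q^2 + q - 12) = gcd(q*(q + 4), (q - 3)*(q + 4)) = q + 4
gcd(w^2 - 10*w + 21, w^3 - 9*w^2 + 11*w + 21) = w^2 - 10*w + 21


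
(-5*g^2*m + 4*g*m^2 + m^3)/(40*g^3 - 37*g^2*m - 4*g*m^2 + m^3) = -m/(8*g - m)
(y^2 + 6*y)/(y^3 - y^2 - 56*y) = (y + 6)/(y^2 - y - 56)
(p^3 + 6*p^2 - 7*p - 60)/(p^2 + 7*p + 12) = (p^2 + 2*p - 15)/(p + 3)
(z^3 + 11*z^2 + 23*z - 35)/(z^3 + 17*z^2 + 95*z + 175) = (z - 1)/(z + 5)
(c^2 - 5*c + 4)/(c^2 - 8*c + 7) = (c - 4)/(c - 7)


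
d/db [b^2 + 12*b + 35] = 2*b + 12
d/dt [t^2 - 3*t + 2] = 2*t - 3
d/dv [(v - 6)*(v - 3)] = 2*v - 9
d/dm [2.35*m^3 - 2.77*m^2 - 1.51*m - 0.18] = 7.05*m^2 - 5.54*m - 1.51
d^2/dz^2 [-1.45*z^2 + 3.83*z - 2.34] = -2.90000000000000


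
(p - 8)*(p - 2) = p^2 - 10*p + 16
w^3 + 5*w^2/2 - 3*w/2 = w*(w - 1/2)*(w + 3)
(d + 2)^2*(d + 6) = d^3 + 10*d^2 + 28*d + 24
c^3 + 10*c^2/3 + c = c*(c + 1/3)*(c + 3)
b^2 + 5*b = b*(b + 5)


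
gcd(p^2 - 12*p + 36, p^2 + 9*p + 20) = 1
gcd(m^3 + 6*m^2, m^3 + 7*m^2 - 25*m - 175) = 1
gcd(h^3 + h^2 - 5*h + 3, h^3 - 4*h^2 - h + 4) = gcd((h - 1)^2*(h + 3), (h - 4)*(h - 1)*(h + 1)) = h - 1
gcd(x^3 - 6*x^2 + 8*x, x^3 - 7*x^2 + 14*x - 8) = x^2 - 6*x + 8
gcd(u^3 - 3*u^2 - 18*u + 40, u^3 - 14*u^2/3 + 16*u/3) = u - 2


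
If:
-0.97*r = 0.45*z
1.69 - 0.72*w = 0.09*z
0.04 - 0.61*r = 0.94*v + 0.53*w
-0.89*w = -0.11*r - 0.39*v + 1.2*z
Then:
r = 1.21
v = -2.25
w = 2.67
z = -2.60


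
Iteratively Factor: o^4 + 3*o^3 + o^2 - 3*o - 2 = (o + 1)*(o^3 + 2*o^2 - o - 2) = (o + 1)*(o + 2)*(o^2 - 1) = (o + 1)^2*(o + 2)*(o - 1)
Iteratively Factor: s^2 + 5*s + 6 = (s + 3)*(s + 2)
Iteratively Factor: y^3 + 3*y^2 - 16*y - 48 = (y + 4)*(y^2 - y - 12) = (y - 4)*(y + 4)*(y + 3)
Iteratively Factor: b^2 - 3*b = (b - 3)*(b)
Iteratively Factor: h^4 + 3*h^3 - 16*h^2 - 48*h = (h)*(h^3 + 3*h^2 - 16*h - 48) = h*(h - 4)*(h^2 + 7*h + 12) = h*(h - 4)*(h + 4)*(h + 3)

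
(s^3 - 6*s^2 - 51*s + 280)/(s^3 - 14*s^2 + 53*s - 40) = (s + 7)/(s - 1)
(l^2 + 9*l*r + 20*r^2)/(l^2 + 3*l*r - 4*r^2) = (-l - 5*r)/(-l + r)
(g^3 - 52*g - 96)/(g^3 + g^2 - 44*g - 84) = (g - 8)/(g - 7)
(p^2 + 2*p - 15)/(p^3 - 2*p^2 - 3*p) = (p + 5)/(p*(p + 1))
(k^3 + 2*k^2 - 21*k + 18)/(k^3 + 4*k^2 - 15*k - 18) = (k - 1)/(k + 1)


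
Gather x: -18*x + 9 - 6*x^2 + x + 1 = -6*x^2 - 17*x + 10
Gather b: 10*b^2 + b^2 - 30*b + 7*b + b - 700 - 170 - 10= 11*b^2 - 22*b - 880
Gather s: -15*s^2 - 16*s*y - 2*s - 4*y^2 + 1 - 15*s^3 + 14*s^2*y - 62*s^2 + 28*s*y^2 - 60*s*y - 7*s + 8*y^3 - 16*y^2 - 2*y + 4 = -15*s^3 + s^2*(14*y - 77) + s*(28*y^2 - 76*y - 9) + 8*y^3 - 20*y^2 - 2*y + 5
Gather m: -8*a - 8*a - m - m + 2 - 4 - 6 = -16*a - 2*m - 8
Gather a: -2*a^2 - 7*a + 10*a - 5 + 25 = -2*a^2 + 3*a + 20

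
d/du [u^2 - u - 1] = 2*u - 1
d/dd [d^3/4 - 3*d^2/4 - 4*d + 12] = 3*d^2/4 - 3*d/2 - 4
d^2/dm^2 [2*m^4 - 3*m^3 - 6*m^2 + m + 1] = 24*m^2 - 18*m - 12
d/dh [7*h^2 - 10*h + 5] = 14*h - 10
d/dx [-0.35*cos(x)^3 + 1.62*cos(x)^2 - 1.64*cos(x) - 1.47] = (1.05*cos(x)^2 - 3.24*cos(x) + 1.64)*sin(x)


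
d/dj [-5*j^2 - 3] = -10*j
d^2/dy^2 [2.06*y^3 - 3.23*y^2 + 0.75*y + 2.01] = 12.36*y - 6.46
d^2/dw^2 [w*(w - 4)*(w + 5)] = 6*w + 2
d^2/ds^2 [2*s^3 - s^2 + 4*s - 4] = 12*s - 2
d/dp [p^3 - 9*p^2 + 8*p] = 3*p^2 - 18*p + 8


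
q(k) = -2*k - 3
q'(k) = -2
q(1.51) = -6.02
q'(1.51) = -2.00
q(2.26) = -7.52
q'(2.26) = -2.00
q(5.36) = -13.72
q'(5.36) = -2.00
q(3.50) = -10.00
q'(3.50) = -2.00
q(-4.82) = 6.64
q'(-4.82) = -2.00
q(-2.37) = 1.74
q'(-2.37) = -2.00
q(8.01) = -19.02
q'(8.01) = -2.00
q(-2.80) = 2.60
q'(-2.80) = -2.00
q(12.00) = -27.00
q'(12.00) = -2.00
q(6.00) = -15.00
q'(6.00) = -2.00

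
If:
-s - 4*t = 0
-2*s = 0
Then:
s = 0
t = 0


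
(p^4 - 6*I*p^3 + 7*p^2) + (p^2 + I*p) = p^4 - 6*I*p^3 + 8*p^2 + I*p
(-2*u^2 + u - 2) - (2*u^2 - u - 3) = -4*u^2 + 2*u + 1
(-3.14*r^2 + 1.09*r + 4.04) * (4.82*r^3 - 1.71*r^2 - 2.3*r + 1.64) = -15.1348*r^5 + 10.6232*r^4 + 24.8309*r^3 - 14.565*r^2 - 7.5044*r + 6.6256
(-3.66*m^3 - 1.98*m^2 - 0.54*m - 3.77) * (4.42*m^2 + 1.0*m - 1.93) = -16.1772*m^5 - 12.4116*m^4 + 2.697*m^3 - 13.382*m^2 - 2.7278*m + 7.2761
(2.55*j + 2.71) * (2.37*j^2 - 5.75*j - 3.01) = 6.0435*j^3 - 8.2398*j^2 - 23.258*j - 8.1571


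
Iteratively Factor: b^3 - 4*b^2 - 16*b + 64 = (b + 4)*(b^2 - 8*b + 16) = (b - 4)*(b + 4)*(b - 4)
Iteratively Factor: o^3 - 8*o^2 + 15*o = (o)*(o^2 - 8*o + 15) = o*(o - 5)*(o - 3)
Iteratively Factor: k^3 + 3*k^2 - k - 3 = (k + 1)*(k^2 + 2*k - 3) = (k + 1)*(k + 3)*(k - 1)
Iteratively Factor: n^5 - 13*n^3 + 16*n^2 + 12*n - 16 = (n - 2)*(n^4 + 2*n^3 - 9*n^2 - 2*n + 8) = (n - 2)*(n + 4)*(n^3 - 2*n^2 - n + 2) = (n - 2)*(n + 1)*(n + 4)*(n^2 - 3*n + 2) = (n - 2)^2*(n + 1)*(n + 4)*(n - 1)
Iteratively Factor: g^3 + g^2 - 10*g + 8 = (g - 2)*(g^2 + 3*g - 4) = (g - 2)*(g + 4)*(g - 1)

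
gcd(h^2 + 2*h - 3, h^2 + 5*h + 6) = h + 3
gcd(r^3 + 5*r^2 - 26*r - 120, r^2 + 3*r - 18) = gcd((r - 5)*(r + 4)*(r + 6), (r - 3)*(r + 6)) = r + 6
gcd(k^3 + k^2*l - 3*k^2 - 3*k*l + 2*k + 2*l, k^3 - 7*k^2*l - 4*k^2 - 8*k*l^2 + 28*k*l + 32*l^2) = k + l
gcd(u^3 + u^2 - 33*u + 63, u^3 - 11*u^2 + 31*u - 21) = u - 3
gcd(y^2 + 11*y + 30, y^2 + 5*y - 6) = y + 6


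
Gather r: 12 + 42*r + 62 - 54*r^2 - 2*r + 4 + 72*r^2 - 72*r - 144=18*r^2 - 32*r - 66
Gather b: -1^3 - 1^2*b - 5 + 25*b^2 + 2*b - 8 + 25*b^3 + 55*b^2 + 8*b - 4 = 25*b^3 + 80*b^2 + 9*b - 18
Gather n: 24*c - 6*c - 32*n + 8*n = 18*c - 24*n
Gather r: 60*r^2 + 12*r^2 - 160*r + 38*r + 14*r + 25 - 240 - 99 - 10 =72*r^2 - 108*r - 324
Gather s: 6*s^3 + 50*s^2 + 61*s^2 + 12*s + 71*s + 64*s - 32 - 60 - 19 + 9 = 6*s^3 + 111*s^2 + 147*s - 102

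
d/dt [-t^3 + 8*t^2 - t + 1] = -3*t^2 + 16*t - 1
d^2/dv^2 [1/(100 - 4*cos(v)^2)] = (sin(v)^4 - 51*sin(v)^2/2 + 12)/(cos(v)^2 - 25)^3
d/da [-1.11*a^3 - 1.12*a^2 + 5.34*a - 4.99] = -3.33*a^2 - 2.24*a + 5.34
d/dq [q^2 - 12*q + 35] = 2*q - 12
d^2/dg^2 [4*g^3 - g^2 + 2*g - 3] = 24*g - 2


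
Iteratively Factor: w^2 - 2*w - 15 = (w - 5)*(w + 3)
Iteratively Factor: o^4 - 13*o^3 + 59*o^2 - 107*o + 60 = (o - 4)*(o^3 - 9*o^2 + 23*o - 15) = (o - 4)*(o - 1)*(o^2 - 8*o + 15) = (o - 5)*(o - 4)*(o - 1)*(o - 3)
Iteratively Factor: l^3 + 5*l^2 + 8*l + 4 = (l + 2)*(l^2 + 3*l + 2) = (l + 1)*(l + 2)*(l + 2)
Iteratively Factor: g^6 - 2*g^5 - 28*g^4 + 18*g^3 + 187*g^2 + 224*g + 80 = (g + 1)*(g^5 - 3*g^4 - 25*g^3 + 43*g^2 + 144*g + 80) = (g + 1)*(g + 4)*(g^4 - 7*g^3 + 3*g^2 + 31*g + 20) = (g + 1)^2*(g + 4)*(g^3 - 8*g^2 + 11*g + 20) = (g - 4)*(g + 1)^2*(g + 4)*(g^2 - 4*g - 5) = (g - 5)*(g - 4)*(g + 1)^2*(g + 4)*(g + 1)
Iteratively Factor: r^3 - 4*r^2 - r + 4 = (r + 1)*(r^2 - 5*r + 4) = (r - 4)*(r + 1)*(r - 1)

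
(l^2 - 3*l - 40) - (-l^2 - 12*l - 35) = 2*l^2 + 9*l - 5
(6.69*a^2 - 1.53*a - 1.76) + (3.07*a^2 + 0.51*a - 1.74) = 9.76*a^2 - 1.02*a - 3.5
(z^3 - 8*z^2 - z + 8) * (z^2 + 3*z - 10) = z^5 - 5*z^4 - 35*z^3 + 85*z^2 + 34*z - 80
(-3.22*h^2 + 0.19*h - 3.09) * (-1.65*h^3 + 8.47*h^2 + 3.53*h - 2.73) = 5.313*h^5 - 27.5869*h^4 - 4.6588*h^3 - 16.711*h^2 - 11.4264*h + 8.4357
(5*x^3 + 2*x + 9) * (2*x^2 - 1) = 10*x^5 - x^3 + 18*x^2 - 2*x - 9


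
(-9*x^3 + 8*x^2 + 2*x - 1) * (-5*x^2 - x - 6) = 45*x^5 - 31*x^4 + 36*x^3 - 45*x^2 - 11*x + 6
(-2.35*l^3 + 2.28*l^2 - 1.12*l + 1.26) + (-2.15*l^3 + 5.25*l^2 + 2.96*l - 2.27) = -4.5*l^3 + 7.53*l^2 + 1.84*l - 1.01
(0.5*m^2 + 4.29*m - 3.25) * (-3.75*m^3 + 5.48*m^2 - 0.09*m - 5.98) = -1.875*m^5 - 13.3475*m^4 + 35.6517*m^3 - 21.1861*m^2 - 25.3617*m + 19.435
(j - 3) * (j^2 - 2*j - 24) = j^3 - 5*j^2 - 18*j + 72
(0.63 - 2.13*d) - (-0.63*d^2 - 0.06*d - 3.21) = 0.63*d^2 - 2.07*d + 3.84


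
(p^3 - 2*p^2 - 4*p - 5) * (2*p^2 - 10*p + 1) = 2*p^5 - 14*p^4 + 13*p^3 + 28*p^2 + 46*p - 5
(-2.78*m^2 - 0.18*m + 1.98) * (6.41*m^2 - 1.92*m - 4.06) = -17.8198*m^4 + 4.1838*m^3 + 24.3242*m^2 - 3.0708*m - 8.0388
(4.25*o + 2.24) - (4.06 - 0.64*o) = 4.89*o - 1.82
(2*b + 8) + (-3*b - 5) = 3 - b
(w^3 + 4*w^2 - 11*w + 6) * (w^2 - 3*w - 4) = w^5 + w^4 - 27*w^3 + 23*w^2 + 26*w - 24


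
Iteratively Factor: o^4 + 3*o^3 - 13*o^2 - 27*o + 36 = (o + 4)*(o^3 - o^2 - 9*o + 9) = (o - 3)*(o + 4)*(o^2 + 2*o - 3) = (o - 3)*(o + 3)*(o + 4)*(o - 1)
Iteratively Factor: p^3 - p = (p + 1)*(p^2 - p) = p*(p + 1)*(p - 1)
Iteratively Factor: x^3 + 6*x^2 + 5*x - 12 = (x + 4)*(x^2 + 2*x - 3) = (x - 1)*(x + 4)*(x + 3)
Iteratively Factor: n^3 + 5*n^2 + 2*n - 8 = (n + 4)*(n^2 + n - 2) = (n - 1)*(n + 4)*(n + 2)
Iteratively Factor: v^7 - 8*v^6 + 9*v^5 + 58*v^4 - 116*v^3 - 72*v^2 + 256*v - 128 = (v + 2)*(v^6 - 10*v^5 + 29*v^4 - 116*v^2 + 160*v - 64) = (v - 4)*(v + 2)*(v^5 - 6*v^4 + 5*v^3 + 20*v^2 - 36*v + 16) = (v - 4)*(v + 2)^2*(v^4 - 8*v^3 + 21*v^2 - 22*v + 8) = (v - 4)^2*(v + 2)^2*(v^3 - 4*v^2 + 5*v - 2) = (v - 4)^2*(v - 2)*(v + 2)^2*(v^2 - 2*v + 1) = (v - 4)^2*(v - 2)*(v - 1)*(v + 2)^2*(v - 1)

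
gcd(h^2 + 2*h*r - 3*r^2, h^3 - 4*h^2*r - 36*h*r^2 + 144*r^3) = 1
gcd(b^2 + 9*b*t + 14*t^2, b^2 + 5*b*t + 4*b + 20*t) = 1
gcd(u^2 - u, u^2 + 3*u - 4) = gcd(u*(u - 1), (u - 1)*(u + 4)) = u - 1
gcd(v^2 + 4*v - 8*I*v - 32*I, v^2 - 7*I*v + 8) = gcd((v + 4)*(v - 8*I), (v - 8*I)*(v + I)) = v - 8*I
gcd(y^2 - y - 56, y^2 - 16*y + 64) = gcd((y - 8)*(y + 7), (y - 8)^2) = y - 8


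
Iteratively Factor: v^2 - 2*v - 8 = (v - 4)*(v + 2)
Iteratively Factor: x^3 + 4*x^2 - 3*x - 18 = (x + 3)*(x^2 + x - 6) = (x - 2)*(x + 3)*(x + 3)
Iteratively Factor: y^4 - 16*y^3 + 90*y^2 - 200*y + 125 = (y - 1)*(y^3 - 15*y^2 + 75*y - 125) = (y - 5)*(y - 1)*(y^2 - 10*y + 25) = (y - 5)^2*(y - 1)*(y - 5)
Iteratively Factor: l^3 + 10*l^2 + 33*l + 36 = (l + 3)*(l^2 + 7*l + 12) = (l + 3)*(l + 4)*(l + 3)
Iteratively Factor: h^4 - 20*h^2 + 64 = (h - 2)*(h^3 + 2*h^2 - 16*h - 32) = (h - 4)*(h - 2)*(h^2 + 6*h + 8) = (h - 4)*(h - 2)*(h + 2)*(h + 4)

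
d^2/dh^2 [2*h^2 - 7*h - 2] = 4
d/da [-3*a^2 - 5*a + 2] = -6*a - 5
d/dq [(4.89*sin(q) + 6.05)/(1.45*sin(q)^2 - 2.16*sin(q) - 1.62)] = (-7.0905*sin(q)^2 - 17.545*sin(q) + 5.1462)*cos(q)/(2.1025*sin(q)^4 - 6.264*sin(q)^3 - 0.0324*sin(q)^2 + 6.9984*sin(q) + 2.6244)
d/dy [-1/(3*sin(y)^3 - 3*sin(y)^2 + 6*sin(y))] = (3*cos(y) - 2/tan(y) + 2*cos(y)/sin(y)^2)/(3*(sin(y)^2 - sin(y) + 2)^2)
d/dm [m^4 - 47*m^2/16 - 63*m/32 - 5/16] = 4*m^3 - 47*m/8 - 63/32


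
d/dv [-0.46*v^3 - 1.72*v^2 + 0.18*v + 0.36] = -1.38*v^2 - 3.44*v + 0.18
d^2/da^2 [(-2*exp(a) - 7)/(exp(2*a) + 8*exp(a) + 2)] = 2*(-exp(4*a) - 6*exp(3*a) - 72*exp(2*a) - 180*exp(a) + 52)*exp(a)/(exp(6*a) + 24*exp(5*a) + 198*exp(4*a) + 608*exp(3*a) + 396*exp(2*a) + 96*exp(a) + 8)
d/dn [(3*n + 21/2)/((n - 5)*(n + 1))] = 3*(-n^2 - 7*n + 9)/(n^4 - 8*n^3 + 6*n^2 + 40*n + 25)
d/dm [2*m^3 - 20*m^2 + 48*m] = 6*m^2 - 40*m + 48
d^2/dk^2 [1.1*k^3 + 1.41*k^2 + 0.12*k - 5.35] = 6.6*k + 2.82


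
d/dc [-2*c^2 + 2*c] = 2 - 4*c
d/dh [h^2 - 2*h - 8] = 2*h - 2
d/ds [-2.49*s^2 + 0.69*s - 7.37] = 0.69 - 4.98*s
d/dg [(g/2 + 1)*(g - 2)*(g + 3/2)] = 3*g^2/2 + 3*g/2 - 2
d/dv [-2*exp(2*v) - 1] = -4*exp(2*v)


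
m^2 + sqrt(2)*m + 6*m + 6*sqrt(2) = (m + 6)*(m + sqrt(2))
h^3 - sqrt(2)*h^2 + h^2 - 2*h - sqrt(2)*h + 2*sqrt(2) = (h - 1)*(h + 2)*(h - sqrt(2))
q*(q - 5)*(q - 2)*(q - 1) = q^4 - 8*q^3 + 17*q^2 - 10*q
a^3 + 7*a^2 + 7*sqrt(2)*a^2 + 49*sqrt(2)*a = a*(a + 7)*(a + 7*sqrt(2))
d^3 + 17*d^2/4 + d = d*(d + 1/4)*(d + 4)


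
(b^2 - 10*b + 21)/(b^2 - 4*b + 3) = (b - 7)/(b - 1)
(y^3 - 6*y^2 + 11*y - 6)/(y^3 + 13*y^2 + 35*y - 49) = (y^2 - 5*y + 6)/(y^2 + 14*y + 49)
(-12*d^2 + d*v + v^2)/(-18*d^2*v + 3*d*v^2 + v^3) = (4*d + v)/(v*(6*d + v))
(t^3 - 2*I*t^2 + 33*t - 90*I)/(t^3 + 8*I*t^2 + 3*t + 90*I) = (t - 5*I)/(t + 5*I)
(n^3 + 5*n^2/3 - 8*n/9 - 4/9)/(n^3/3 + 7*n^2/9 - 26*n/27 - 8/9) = 3*(9*n^3 + 15*n^2 - 8*n - 4)/(9*n^3 + 21*n^2 - 26*n - 24)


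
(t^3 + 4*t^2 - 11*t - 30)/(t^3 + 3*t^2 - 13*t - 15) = (t + 2)/(t + 1)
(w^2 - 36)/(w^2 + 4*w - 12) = (w - 6)/(w - 2)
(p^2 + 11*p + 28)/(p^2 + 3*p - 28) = (p + 4)/(p - 4)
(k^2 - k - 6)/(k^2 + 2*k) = (k - 3)/k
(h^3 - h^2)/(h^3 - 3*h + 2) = h^2/(h^2 + h - 2)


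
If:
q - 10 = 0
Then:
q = 10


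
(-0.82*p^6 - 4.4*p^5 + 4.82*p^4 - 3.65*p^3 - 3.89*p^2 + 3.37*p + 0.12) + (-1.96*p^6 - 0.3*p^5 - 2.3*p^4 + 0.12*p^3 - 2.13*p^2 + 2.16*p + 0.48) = -2.78*p^6 - 4.7*p^5 + 2.52*p^4 - 3.53*p^3 - 6.02*p^2 + 5.53*p + 0.6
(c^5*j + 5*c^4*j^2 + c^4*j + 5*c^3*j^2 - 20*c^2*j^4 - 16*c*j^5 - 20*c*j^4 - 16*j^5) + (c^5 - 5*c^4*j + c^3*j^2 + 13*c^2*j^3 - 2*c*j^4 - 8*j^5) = c^5*j + c^5 + 5*c^4*j^2 - 4*c^4*j + 6*c^3*j^2 - 20*c^2*j^4 + 13*c^2*j^3 - 16*c*j^5 - 22*c*j^4 - 24*j^5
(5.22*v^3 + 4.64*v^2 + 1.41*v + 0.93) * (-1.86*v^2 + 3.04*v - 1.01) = -9.7092*v^5 + 7.2384*v^4 + 6.2108*v^3 - 2.1298*v^2 + 1.4031*v - 0.9393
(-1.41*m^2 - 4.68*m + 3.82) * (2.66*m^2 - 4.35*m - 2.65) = -3.7506*m^4 - 6.3153*m^3 + 34.2557*m^2 - 4.215*m - 10.123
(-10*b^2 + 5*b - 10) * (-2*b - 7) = 20*b^3 + 60*b^2 - 15*b + 70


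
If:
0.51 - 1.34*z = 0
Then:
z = 0.38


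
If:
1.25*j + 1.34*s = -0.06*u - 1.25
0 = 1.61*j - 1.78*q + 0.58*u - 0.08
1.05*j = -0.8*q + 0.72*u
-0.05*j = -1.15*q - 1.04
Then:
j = -0.39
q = -0.92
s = -0.49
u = -1.60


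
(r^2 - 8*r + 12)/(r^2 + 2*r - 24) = (r^2 - 8*r + 12)/(r^2 + 2*r - 24)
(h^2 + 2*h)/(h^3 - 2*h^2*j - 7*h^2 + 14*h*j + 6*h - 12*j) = h*(h + 2)/(h^3 - 2*h^2*j - 7*h^2 + 14*h*j + 6*h - 12*j)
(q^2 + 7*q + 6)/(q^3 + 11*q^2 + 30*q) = (q + 1)/(q*(q + 5))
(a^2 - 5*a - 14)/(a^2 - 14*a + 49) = (a + 2)/(a - 7)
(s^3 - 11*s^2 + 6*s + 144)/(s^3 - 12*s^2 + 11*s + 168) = (s - 6)/(s - 7)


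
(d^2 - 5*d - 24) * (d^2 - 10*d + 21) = d^4 - 15*d^3 + 47*d^2 + 135*d - 504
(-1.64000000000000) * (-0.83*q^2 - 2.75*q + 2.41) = 1.3612*q^2 + 4.51*q - 3.9524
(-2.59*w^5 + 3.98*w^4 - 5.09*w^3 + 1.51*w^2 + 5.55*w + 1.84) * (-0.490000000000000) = 1.2691*w^5 - 1.9502*w^4 + 2.4941*w^3 - 0.7399*w^2 - 2.7195*w - 0.9016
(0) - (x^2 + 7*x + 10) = -x^2 - 7*x - 10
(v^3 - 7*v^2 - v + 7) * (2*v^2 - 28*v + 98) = 2*v^5 - 42*v^4 + 292*v^3 - 644*v^2 - 294*v + 686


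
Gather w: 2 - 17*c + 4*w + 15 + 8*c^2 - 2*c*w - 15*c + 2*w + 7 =8*c^2 - 32*c + w*(6 - 2*c) + 24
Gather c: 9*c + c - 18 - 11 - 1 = 10*c - 30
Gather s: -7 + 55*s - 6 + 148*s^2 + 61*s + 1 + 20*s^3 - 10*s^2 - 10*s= 20*s^3 + 138*s^2 + 106*s - 12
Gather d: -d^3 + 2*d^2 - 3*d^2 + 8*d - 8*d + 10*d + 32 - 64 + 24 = -d^3 - d^2 + 10*d - 8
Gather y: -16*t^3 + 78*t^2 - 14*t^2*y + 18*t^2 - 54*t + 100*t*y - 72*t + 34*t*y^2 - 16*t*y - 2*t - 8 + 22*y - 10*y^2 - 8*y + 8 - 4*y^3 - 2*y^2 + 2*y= -16*t^3 + 96*t^2 - 128*t - 4*y^3 + y^2*(34*t - 12) + y*(-14*t^2 + 84*t + 16)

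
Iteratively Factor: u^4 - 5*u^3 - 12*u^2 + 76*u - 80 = (u - 5)*(u^3 - 12*u + 16) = (u - 5)*(u - 2)*(u^2 + 2*u - 8) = (u - 5)*(u - 2)*(u + 4)*(u - 2)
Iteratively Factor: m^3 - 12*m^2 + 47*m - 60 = (m - 4)*(m^2 - 8*m + 15) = (m - 5)*(m - 4)*(m - 3)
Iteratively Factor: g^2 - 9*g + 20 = (g - 4)*(g - 5)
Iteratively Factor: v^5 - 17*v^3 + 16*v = (v + 1)*(v^4 - v^3 - 16*v^2 + 16*v) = (v - 1)*(v + 1)*(v^3 - 16*v) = (v - 4)*(v - 1)*(v + 1)*(v^2 + 4*v) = v*(v - 4)*(v - 1)*(v + 1)*(v + 4)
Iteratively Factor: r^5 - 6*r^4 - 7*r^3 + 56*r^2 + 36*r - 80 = (r + 2)*(r^4 - 8*r^3 + 9*r^2 + 38*r - 40) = (r - 1)*(r + 2)*(r^3 - 7*r^2 + 2*r + 40) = (r - 5)*(r - 1)*(r + 2)*(r^2 - 2*r - 8) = (r - 5)*(r - 4)*(r - 1)*(r + 2)*(r + 2)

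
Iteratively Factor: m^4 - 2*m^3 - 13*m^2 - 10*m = (m - 5)*(m^3 + 3*m^2 + 2*m) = (m - 5)*(m + 2)*(m^2 + m) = (m - 5)*(m + 1)*(m + 2)*(m)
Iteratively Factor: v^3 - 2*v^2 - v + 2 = (v - 2)*(v^2 - 1) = (v - 2)*(v - 1)*(v + 1)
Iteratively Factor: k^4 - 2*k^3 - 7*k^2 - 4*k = (k + 1)*(k^3 - 3*k^2 - 4*k) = (k + 1)^2*(k^2 - 4*k) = k*(k + 1)^2*(k - 4)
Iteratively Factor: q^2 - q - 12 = (q - 4)*(q + 3)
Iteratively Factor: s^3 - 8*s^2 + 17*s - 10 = (s - 5)*(s^2 - 3*s + 2) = (s - 5)*(s - 1)*(s - 2)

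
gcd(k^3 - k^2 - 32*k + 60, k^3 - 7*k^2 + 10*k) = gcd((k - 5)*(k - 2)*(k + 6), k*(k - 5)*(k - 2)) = k^2 - 7*k + 10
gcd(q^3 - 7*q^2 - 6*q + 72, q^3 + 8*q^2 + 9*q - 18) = q + 3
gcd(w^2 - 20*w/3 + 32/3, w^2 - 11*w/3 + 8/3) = w - 8/3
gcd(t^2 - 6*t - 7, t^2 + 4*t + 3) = t + 1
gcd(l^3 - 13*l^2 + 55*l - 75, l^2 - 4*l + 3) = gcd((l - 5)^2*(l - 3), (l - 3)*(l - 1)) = l - 3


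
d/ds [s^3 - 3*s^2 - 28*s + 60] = 3*s^2 - 6*s - 28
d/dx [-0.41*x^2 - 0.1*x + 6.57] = -0.82*x - 0.1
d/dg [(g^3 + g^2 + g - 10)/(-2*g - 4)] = (-g^3 - 7*g^2/2 - 2*g - 6)/(g^2 + 4*g + 4)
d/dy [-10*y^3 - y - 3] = -30*y^2 - 1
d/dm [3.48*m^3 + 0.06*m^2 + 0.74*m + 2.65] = 10.44*m^2 + 0.12*m + 0.74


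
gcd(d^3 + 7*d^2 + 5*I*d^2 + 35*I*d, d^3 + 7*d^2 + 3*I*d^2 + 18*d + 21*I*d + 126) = d + 7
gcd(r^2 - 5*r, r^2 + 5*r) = r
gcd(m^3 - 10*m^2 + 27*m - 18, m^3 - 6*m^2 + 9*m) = m - 3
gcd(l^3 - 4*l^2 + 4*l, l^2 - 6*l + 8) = l - 2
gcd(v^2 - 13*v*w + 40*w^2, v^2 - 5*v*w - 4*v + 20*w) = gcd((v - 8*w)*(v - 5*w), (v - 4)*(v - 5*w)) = v - 5*w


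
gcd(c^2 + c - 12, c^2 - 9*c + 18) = c - 3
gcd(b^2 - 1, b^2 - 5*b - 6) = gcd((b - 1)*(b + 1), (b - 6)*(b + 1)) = b + 1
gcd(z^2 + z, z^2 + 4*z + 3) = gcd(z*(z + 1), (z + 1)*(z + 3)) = z + 1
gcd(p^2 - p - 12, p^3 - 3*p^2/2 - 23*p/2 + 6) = p^2 - p - 12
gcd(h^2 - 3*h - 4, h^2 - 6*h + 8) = h - 4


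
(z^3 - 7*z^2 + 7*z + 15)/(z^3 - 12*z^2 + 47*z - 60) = (z + 1)/(z - 4)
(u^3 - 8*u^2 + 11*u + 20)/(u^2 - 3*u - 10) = (u^2 - 3*u - 4)/(u + 2)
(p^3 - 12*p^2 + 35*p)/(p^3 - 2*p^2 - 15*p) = (p - 7)/(p + 3)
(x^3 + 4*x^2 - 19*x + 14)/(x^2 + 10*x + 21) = (x^2 - 3*x + 2)/(x + 3)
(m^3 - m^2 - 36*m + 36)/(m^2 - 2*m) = (m^3 - m^2 - 36*m + 36)/(m*(m - 2))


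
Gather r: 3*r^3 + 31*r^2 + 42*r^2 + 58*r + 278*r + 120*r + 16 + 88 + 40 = 3*r^3 + 73*r^2 + 456*r + 144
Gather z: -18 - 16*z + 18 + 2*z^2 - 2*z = 2*z^2 - 18*z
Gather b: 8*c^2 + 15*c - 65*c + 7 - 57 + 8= 8*c^2 - 50*c - 42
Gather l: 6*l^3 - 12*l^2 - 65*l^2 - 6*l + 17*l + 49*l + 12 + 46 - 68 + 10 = 6*l^3 - 77*l^2 + 60*l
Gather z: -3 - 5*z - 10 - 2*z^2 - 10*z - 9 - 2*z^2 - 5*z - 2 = -4*z^2 - 20*z - 24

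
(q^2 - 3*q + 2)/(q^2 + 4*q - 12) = (q - 1)/(q + 6)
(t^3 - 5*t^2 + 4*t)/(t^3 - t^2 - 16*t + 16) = t/(t + 4)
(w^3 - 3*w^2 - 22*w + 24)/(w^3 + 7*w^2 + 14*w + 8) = (w^2 - 7*w + 6)/(w^2 + 3*w + 2)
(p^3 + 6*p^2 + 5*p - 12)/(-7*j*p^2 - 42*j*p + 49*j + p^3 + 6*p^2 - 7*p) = (p^2 + 7*p + 12)/(-7*j*p - 49*j + p^2 + 7*p)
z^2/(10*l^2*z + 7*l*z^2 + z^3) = z/(10*l^2 + 7*l*z + z^2)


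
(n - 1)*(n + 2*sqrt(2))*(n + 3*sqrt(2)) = n^3 - n^2 + 5*sqrt(2)*n^2 - 5*sqrt(2)*n + 12*n - 12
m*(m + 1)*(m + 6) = m^3 + 7*m^2 + 6*m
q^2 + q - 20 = (q - 4)*(q + 5)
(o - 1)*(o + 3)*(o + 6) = o^3 + 8*o^2 + 9*o - 18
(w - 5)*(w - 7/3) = w^2 - 22*w/3 + 35/3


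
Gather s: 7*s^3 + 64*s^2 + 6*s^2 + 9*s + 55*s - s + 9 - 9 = 7*s^3 + 70*s^2 + 63*s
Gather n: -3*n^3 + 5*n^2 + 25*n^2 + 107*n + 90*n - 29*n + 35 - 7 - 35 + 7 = -3*n^3 + 30*n^2 + 168*n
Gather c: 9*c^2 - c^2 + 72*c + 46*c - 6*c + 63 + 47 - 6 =8*c^2 + 112*c + 104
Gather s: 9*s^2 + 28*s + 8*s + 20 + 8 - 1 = 9*s^2 + 36*s + 27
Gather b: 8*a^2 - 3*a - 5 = 8*a^2 - 3*a - 5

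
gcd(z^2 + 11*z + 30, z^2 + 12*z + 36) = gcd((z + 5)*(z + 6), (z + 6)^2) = z + 6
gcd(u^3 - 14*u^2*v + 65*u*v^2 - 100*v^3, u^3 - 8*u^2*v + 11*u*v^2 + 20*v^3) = u^2 - 9*u*v + 20*v^2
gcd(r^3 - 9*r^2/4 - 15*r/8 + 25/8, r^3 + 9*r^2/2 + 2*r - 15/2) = r - 1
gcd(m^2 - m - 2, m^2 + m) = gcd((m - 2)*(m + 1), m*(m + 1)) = m + 1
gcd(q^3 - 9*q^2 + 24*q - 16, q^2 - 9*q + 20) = q - 4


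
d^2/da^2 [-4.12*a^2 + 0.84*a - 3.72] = -8.24000000000000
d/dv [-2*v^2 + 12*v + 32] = 12 - 4*v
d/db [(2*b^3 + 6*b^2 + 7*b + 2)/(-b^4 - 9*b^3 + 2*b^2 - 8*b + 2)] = (2*b^6 + 12*b^5 + 79*b^4 + 102*b^3 + 4*b^2 + 16*b + 30)/(b^8 + 18*b^7 + 77*b^6 - 20*b^5 + 144*b^4 - 68*b^3 + 72*b^2 - 32*b + 4)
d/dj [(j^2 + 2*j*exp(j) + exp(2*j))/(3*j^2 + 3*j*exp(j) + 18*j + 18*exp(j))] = (j*exp(j) + 5*exp(j) + 6)/(3*(j^2 + 12*j + 36))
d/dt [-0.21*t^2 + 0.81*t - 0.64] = 0.81 - 0.42*t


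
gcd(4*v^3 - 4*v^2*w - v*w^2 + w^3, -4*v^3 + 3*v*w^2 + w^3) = 2*v^2 - v*w - w^2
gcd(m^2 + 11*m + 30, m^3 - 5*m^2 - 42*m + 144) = m + 6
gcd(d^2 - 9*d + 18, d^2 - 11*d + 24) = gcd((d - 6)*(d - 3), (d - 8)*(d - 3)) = d - 3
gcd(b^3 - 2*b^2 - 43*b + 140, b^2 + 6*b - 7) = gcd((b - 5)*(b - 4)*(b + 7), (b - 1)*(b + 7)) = b + 7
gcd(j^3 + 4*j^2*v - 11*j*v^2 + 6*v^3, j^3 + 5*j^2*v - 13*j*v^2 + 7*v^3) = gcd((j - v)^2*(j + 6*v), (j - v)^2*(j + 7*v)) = j^2 - 2*j*v + v^2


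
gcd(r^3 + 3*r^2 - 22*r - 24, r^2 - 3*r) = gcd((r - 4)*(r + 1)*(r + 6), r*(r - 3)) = 1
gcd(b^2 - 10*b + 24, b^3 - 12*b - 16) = b - 4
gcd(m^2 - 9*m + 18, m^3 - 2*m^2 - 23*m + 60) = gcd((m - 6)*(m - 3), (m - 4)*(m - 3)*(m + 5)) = m - 3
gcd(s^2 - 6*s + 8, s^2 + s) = 1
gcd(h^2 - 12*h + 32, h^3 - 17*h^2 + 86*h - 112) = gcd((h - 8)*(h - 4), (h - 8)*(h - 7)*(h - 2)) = h - 8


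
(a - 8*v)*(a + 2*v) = a^2 - 6*a*v - 16*v^2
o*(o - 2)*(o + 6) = o^3 + 4*o^2 - 12*o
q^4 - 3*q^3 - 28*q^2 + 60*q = q*(q - 6)*(q - 2)*(q + 5)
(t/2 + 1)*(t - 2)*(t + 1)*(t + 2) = t^4/2 + 3*t^3/2 - t^2 - 6*t - 4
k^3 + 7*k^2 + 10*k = k*(k + 2)*(k + 5)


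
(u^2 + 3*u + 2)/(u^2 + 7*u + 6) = (u + 2)/(u + 6)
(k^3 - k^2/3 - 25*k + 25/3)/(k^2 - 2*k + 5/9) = 3*(k^2 - 25)/(3*k - 5)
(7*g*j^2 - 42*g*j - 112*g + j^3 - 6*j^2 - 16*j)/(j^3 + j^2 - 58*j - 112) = (7*g + j)/(j + 7)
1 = 1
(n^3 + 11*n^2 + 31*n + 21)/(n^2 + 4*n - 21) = (n^2 + 4*n + 3)/(n - 3)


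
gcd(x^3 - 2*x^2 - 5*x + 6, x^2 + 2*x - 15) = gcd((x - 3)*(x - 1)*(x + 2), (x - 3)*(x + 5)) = x - 3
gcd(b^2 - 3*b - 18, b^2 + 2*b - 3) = b + 3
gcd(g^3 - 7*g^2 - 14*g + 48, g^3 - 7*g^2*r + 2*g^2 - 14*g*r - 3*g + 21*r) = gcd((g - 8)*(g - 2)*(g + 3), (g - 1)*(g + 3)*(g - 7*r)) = g + 3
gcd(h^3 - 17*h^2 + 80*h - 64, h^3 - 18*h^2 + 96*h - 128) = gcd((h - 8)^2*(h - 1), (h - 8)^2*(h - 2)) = h^2 - 16*h + 64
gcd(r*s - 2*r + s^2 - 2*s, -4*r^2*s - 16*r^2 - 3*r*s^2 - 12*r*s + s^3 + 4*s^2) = r + s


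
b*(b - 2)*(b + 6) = b^3 + 4*b^2 - 12*b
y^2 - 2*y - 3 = (y - 3)*(y + 1)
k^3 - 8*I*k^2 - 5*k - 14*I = (k - 7*I)*(k - 2*I)*(k + I)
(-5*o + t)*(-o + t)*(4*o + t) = 20*o^3 - 19*o^2*t - 2*o*t^2 + t^3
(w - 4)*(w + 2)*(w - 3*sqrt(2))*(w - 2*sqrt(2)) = w^4 - 5*sqrt(2)*w^3 - 2*w^3 + 4*w^2 + 10*sqrt(2)*w^2 - 24*w + 40*sqrt(2)*w - 96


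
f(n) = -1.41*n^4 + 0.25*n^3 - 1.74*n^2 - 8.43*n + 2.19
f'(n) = -5.64*n^3 + 0.75*n^2 - 3.48*n - 8.43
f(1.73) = -28.94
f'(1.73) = -41.41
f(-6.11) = -2033.38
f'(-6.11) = 1327.31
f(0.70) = -4.82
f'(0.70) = -12.43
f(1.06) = -10.18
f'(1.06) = -17.99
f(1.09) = -10.73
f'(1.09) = -18.64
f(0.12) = 1.15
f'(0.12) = -8.85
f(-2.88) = -90.94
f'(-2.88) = 142.54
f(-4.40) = -544.18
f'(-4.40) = 501.84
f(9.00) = -9283.38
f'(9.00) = -4090.56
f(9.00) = -9283.38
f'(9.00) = -4090.56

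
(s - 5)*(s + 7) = s^2 + 2*s - 35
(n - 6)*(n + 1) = n^2 - 5*n - 6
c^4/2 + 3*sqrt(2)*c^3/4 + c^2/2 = c^2*(c/2 + sqrt(2)/2)*(c + sqrt(2)/2)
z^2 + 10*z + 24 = (z + 4)*(z + 6)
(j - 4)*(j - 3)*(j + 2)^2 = j^4 - 3*j^3 - 12*j^2 + 20*j + 48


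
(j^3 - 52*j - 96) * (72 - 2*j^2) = -2*j^5 + 176*j^3 + 192*j^2 - 3744*j - 6912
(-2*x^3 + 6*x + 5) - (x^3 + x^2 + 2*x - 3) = -3*x^3 - x^2 + 4*x + 8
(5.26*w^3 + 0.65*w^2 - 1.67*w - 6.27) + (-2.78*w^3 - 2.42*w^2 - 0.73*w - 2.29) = 2.48*w^3 - 1.77*w^2 - 2.4*w - 8.56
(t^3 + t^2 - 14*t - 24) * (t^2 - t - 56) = t^5 - 71*t^3 - 66*t^2 + 808*t + 1344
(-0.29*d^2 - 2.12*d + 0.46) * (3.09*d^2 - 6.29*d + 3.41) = -0.8961*d^4 - 4.7267*d^3 + 13.7673*d^2 - 10.1226*d + 1.5686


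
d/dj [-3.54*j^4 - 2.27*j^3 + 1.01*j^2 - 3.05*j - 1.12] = -14.16*j^3 - 6.81*j^2 + 2.02*j - 3.05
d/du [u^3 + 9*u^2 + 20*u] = 3*u^2 + 18*u + 20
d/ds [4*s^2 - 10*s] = 8*s - 10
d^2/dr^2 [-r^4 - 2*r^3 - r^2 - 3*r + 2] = -12*r^2 - 12*r - 2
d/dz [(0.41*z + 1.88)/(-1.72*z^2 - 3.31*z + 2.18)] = (0.7052*z^2 + 6.4672*z + 7.1166)/(2.9584*z^4 + 11.3864*z^3 + 3.4569*z^2 - 14.4316*z + 4.7524)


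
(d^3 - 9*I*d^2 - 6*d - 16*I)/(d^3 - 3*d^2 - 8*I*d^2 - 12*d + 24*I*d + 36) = (d^2 - 7*I*d + 8)/(d^2 + d*(-3 - 6*I) + 18*I)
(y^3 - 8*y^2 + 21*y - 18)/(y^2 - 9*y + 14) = (y^2 - 6*y + 9)/(y - 7)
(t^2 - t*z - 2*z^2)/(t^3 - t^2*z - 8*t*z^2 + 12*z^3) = (-t - z)/(-t^2 - t*z + 6*z^2)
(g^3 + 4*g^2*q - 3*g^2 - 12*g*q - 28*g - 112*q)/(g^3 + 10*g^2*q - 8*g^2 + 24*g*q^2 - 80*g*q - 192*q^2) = (g^2 - 3*g - 28)/(g^2 + 6*g*q - 8*g - 48*q)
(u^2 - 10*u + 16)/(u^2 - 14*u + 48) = (u - 2)/(u - 6)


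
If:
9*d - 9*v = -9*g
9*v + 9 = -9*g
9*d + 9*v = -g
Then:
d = 5/13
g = -9/13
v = -4/13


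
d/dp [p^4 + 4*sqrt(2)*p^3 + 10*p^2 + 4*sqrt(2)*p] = 4*p^3 + 12*sqrt(2)*p^2 + 20*p + 4*sqrt(2)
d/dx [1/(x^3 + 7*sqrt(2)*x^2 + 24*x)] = (-3*x^2 - 14*sqrt(2)*x - 24)/(x^2*(x^2 + 7*sqrt(2)*x + 24)^2)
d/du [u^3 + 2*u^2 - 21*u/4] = 3*u^2 + 4*u - 21/4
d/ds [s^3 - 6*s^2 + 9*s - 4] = 3*s^2 - 12*s + 9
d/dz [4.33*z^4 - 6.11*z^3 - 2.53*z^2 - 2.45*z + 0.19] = 17.32*z^3 - 18.33*z^2 - 5.06*z - 2.45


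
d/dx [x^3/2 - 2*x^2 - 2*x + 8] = 3*x^2/2 - 4*x - 2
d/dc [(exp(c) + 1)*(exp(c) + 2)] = (2*exp(c) + 3)*exp(c)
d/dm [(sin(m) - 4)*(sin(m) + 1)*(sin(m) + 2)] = (3*sin(m)^2 - 2*sin(m) - 10)*cos(m)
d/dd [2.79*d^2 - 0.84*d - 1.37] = 5.58*d - 0.84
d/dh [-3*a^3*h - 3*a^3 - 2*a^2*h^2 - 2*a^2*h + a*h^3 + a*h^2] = a*(-3*a^2 - 4*a*h - 2*a + 3*h^2 + 2*h)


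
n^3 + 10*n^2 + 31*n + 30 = (n + 2)*(n + 3)*(n + 5)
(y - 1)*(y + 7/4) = y^2 + 3*y/4 - 7/4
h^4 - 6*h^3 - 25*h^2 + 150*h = h*(h - 6)*(h - 5)*(h + 5)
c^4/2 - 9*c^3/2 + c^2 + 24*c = c*(c/2 + 1)*(c - 8)*(c - 3)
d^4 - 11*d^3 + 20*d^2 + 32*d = d*(d - 8)*(d - 4)*(d + 1)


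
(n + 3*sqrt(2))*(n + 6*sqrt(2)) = n^2 + 9*sqrt(2)*n + 36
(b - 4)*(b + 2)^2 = b^3 - 12*b - 16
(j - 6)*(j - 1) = j^2 - 7*j + 6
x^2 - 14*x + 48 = (x - 8)*(x - 6)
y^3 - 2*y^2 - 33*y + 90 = (y - 5)*(y - 3)*(y + 6)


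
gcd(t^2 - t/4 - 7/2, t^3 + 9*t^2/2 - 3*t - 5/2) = 1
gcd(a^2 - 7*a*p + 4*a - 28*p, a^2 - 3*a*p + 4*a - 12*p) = a + 4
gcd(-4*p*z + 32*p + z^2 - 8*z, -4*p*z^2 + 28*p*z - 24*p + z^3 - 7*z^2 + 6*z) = -4*p + z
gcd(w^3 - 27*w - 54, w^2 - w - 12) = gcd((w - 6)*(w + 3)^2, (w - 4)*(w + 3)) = w + 3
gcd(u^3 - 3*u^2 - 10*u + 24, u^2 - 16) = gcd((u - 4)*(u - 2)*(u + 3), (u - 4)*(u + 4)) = u - 4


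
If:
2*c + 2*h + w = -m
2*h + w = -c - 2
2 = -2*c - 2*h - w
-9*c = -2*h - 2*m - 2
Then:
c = 0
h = -3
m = 2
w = 4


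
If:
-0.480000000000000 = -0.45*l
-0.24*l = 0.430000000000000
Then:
No Solution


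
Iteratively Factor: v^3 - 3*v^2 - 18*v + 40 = (v - 5)*(v^2 + 2*v - 8) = (v - 5)*(v + 4)*(v - 2)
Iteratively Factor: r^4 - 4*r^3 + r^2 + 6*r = (r - 3)*(r^3 - r^2 - 2*r) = (r - 3)*(r + 1)*(r^2 - 2*r) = (r - 3)*(r - 2)*(r + 1)*(r)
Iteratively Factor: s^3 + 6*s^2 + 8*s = (s)*(s^2 + 6*s + 8) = s*(s + 4)*(s + 2)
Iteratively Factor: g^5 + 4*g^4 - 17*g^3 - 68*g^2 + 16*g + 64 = (g - 1)*(g^4 + 5*g^3 - 12*g^2 - 80*g - 64) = (g - 1)*(g + 4)*(g^3 + g^2 - 16*g - 16) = (g - 4)*(g - 1)*(g + 4)*(g^2 + 5*g + 4) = (g - 4)*(g - 1)*(g + 1)*(g + 4)*(g + 4)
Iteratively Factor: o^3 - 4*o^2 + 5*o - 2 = (o - 1)*(o^2 - 3*o + 2) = (o - 2)*(o - 1)*(o - 1)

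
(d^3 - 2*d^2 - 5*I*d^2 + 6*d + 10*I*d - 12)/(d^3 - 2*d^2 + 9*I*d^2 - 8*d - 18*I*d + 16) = (d - 6*I)/(d + 8*I)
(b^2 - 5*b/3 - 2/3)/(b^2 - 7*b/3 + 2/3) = (3*b + 1)/(3*b - 1)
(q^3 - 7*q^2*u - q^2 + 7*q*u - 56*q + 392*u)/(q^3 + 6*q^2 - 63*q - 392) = (q - 7*u)/(q + 7)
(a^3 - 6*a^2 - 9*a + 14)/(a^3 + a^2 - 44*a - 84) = (a - 1)/(a + 6)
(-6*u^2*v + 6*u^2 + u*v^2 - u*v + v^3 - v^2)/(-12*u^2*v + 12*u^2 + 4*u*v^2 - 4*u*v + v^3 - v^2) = (3*u + v)/(6*u + v)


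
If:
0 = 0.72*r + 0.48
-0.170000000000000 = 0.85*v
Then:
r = -0.67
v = -0.20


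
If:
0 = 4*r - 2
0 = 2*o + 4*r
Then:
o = -1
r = 1/2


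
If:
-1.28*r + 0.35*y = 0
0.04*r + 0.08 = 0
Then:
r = -2.00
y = -7.31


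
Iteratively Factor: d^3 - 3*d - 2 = (d + 1)*(d^2 - d - 2) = (d - 2)*(d + 1)*(d + 1)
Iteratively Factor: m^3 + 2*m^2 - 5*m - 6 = (m + 1)*(m^2 + m - 6) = (m - 2)*(m + 1)*(m + 3)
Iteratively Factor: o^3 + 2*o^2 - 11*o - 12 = (o - 3)*(o^2 + 5*o + 4) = (o - 3)*(o + 1)*(o + 4)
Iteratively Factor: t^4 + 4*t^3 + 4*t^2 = (t + 2)*(t^3 + 2*t^2) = t*(t + 2)*(t^2 + 2*t) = t*(t + 2)^2*(t)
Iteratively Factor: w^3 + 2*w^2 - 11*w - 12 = (w + 1)*(w^2 + w - 12) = (w - 3)*(w + 1)*(w + 4)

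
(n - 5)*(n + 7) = n^2 + 2*n - 35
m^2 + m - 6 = (m - 2)*(m + 3)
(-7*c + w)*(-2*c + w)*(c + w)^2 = 14*c^4 + 19*c^3*w - 3*c^2*w^2 - 7*c*w^3 + w^4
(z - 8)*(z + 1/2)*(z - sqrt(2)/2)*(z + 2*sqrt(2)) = z^4 - 15*z^3/2 + 3*sqrt(2)*z^3/2 - 45*sqrt(2)*z^2/4 - 6*z^2 - 6*sqrt(2)*z + 15*z + 8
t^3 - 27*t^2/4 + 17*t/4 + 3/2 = (t - 6)*(t - 1)*(t + 1/4)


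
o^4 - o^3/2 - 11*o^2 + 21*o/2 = o*(o - 3)*(o - 1)*(o + 7/2)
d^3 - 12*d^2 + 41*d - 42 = (d - 7)*(d - 3)*(d - 2)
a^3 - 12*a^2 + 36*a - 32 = (a - 8)*(a - 2)^2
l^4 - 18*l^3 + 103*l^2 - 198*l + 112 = (l - 8)*(l - 7)*(l - 2)*(l - 1)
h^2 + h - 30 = (h - 5)*(h + 6)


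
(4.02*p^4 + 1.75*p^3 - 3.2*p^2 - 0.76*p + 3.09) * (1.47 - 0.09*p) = -0.3618*p^5 + 5.7519*p^4 + 2.8605*p^3 - 4.6356*p^2 - 1.3953*p + 4.5423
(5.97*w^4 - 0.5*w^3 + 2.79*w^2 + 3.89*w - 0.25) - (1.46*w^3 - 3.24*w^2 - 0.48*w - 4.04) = 5.97*w^4 - 1.96*w^3 + 6.03*w^2 + 4.37*w + 3.79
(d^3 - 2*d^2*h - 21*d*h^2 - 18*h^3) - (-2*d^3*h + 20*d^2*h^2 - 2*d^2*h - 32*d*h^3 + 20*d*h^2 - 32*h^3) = 2*d^3*h + d^3 - 20*d^2*h^2 + 32*d*h^3 - 41*d*h^2 + 14*h^3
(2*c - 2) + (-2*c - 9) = -11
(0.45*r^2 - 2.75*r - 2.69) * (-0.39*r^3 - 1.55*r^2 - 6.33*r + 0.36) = -0.1755*r^5 + 0.375*r^4 + 2.4631*r^3 + 21.739*r^2 + 16.0377*r - 0.9684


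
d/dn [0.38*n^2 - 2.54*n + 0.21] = 0.76*n - 2.54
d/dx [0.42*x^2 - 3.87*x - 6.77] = 0.84*x - 3.87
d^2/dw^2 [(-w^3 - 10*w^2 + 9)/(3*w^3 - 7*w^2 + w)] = 2*(-111*w^6 + 9*w^5 + 576*w^4 - 1583*w^3 + 1404*w^2 - 189*w + 9)/(w^3*(27*w^6 - 189*w^5 + 468*w^4 - 469*w^3 + 156*w^2 - 21*w + 1))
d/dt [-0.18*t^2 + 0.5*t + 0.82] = 0.5 - 0.36*t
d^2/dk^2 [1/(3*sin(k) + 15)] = (5*sin(k) + cos(k)^2 + 1)/(3*(sin(k) + 5)^3)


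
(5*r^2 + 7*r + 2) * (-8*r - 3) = -40*r^3 - 71*r^2 - 37*r - 6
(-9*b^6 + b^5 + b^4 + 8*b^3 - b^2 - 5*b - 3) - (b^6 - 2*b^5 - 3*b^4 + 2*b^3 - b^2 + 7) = -10*b^6 + 3*b^5 + 4*b^4 + 6*b^3 - 5*b - 10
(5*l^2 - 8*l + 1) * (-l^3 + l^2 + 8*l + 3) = -5*l^5 + 13*l^4 + 31*l^3 - 48*l^2 - 16*l + 3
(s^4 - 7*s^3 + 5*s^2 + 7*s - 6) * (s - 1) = s^5 - 8*s^4 + 12*s^3 + 2*s^2 - 13*s + 6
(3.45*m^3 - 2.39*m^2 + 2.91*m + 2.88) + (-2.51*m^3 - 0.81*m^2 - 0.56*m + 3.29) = 0.94*m^3 - 3.2*m^2 + 2.35*m + 6.17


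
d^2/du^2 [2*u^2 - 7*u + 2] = 4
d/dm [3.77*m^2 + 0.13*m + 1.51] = 7.54*m + 0.13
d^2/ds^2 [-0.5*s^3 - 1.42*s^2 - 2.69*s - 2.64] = -3.0*s - 2.84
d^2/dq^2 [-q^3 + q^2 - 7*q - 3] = 2 - 6*q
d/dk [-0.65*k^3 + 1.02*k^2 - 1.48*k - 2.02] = -1.95*k^2 + 2.04*k - 1.48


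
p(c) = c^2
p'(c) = 2*c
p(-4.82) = 23.23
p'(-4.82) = -9.64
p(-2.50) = 6.25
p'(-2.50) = -5.00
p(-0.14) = 0.02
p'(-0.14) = -0.28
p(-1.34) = 1.80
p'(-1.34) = -2.68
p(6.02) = 36.24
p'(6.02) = 12.04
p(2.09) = 4.37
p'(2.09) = 4.18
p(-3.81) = 14.52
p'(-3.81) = -7.62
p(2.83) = 8.01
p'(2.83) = 5.66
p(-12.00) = 144.00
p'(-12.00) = -24.00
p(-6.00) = 36.00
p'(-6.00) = -12.00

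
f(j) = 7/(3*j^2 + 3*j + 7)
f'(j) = 7*(-6*j - 3)/(3*j^2 + 3*j + 7)^2 = 21*(-2*j - 1)/(3*j^2 + 3*j + 7)^2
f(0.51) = 0.75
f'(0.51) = -0.49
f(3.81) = 0.11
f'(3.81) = -0.05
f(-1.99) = 0.54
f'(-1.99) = 0.38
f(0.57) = 0.72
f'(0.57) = -0.48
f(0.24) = 0.89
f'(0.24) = -0.50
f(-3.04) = 0.27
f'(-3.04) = 0.16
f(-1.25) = 0.88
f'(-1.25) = 0.50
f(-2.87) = 0.30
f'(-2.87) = 0.19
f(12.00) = 0.01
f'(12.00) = 0.00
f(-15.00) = 0.01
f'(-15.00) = 0.00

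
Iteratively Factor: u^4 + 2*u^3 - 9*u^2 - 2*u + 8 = (u - 2)*(u^3 + 4*u^2 - u - 4) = (u - 2)*(u - 1)*(u^2 + 5*u + 4) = (u - 2)*(u - 1)*(u + 4)*(u + 1)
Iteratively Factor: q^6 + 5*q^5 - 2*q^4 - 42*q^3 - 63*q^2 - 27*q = (q)*(q^5 + 5*q^4 - 2*q^3 - 42*q^2 - 63*q - 27) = q*(q + 3)*(q^4 + 2*q^3 - 8*q^2 - 18*q - 9) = q*(q + 1)*(q + 3)*(q^3 + q^2 - 9*q - 9) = q*(q + 1)^2*(q + 3)*(q^2 - 9) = q*(q + 1)^2*(q + 3)^2*(q - 3)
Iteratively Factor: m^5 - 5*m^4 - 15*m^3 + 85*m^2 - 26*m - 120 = (m + 1)*(m^4 - 6*m^3 - 9*m^2 + 94*m - 120) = (m - 2)*(m + 1)*(m^3 - 4*m^2 - 17*m + 60) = (m - 3)*(m - 2)*(m + 1)*(m^2 - m - 20) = (m - 5)*(m - 3)*(m - 2)*(m + 1)*(m + 4)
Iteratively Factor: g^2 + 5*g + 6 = (g + 3)*(g + 2)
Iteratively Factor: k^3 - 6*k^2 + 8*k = (k - 2)*(k^2 - 4*k) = k*(k - 2)*(k - 4)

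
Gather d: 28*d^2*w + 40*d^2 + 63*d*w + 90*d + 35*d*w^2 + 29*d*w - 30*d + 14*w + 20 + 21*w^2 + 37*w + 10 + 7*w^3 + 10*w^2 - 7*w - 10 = d^2*(28*w + 40) + d*(35*w^2 + 92*w + 60) + 7*w^3 + 31*w^2 + 44*w + 20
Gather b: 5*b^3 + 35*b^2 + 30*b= 5*b^3 + 35*b^2 + 30*b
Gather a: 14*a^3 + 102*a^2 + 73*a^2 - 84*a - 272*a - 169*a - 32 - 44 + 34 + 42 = 14*a^3 + 175*a^2 - 525*a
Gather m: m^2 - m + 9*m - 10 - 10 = m^2 + 8*m - 20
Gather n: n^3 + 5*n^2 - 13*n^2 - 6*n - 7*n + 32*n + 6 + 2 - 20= n^3 - 8*n^2 + 19*n - 12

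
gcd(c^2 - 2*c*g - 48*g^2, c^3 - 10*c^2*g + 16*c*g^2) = c - 8*g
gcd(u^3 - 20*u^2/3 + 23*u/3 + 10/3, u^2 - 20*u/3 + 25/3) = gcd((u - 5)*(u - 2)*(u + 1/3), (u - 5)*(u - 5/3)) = u - 5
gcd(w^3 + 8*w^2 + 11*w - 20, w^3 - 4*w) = 1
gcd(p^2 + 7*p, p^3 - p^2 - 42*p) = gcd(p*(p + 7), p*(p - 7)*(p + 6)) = p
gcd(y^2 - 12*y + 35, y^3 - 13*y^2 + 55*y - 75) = y - 5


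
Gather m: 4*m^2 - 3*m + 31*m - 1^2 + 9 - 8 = 4*m^2 + 28*m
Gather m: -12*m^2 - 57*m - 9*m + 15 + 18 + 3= -12*m^2 - 66*m + 36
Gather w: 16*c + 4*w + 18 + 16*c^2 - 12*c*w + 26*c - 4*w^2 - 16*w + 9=16*c^2 + 42*c - 4*w^2 + w*(-12*c - 12) + 27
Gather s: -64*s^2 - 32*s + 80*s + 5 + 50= -64*s^2 + 48*s + 55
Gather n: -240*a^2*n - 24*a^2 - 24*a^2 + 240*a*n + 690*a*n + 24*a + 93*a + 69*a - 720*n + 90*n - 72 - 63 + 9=-48*a^2 + 186*a + n*(-240*a^2 + 930*a - 630) - 126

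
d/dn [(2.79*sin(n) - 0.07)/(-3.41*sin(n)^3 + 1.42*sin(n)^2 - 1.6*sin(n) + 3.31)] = (19.0278*sin(n)^3 - 4.6779*sin(n)^2 + 0.1988*sin(n) + 9.1229)*cos(n)/(11.6281*sin(n)^6 - 9.6844*sin(n)^5 + 12.9284*sin(n)^4 - 27.1182*sin(n)^3 + 11.9604*sin(n)^2 - 10.592*sin(n) + 10.9561)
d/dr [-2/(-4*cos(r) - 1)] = 8*sin(r)/(4*cos(r) + 1)^2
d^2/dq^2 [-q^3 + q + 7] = -6*q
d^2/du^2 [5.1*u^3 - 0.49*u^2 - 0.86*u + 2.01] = 30.6*u - 0.98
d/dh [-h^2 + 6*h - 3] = 6 - 2*h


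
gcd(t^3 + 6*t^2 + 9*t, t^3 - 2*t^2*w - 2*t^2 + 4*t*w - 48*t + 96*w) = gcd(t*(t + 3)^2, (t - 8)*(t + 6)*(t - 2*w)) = 1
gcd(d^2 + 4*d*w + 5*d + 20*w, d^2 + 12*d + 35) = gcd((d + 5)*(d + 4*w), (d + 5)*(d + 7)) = d + 5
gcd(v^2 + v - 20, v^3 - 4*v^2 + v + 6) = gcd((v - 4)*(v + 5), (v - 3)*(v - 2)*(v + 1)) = 1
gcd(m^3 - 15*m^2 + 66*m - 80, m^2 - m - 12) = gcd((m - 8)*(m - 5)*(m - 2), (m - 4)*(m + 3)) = 1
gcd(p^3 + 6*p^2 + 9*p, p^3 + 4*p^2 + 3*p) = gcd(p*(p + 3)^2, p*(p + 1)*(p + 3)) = p^2 + 3*p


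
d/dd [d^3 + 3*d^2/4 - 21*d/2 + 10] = 3*d^2 + 3*d/2 - 21/2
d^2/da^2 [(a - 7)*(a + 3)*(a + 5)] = 6*a + 2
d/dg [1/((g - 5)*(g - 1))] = 2*(3 - g)/(g^4 - 12*g^3 + 46*g^2 - 60*g + 25)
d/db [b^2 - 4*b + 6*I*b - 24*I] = 2*b - 4 + 6*I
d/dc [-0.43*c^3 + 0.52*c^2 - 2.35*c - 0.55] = -1.29*c^2 + 1.04*c - 2.35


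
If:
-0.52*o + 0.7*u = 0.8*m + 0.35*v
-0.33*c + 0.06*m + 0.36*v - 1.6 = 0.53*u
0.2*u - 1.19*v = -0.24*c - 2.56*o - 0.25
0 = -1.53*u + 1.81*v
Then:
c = -0.75276469712019*v - 4.89113521018864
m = 0.309685233377082*v - 0.23457698937087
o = 0.442993054734103*v + 0.360887675955185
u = 1.18300653594771*v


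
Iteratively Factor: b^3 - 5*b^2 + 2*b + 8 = (b - 4)*(b^2 - b - 2) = (b - 4)*(b - 2)*(b + 1)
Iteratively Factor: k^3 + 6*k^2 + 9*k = (k + 3)*(k^2 + 3*k) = k*(k + 3)*(k + 3)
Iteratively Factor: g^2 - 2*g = (g - 2)*(g)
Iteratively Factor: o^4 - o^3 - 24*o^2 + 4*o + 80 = (o + 4)*(o^3 - 5*o^2 - 4*o + 20) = (o - 5)*(o + 4)*(o^2 - 4) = (o - 5)*(o - 2)*(o + 4)*(o + 2)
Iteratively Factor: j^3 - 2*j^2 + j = (j)*(j^2 - 2*j + 1) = j*(j - 1)*(j - 1)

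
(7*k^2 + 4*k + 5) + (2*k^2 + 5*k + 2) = 9*k^2 + 9*k + 7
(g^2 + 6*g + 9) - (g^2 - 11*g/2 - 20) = 23*g/2 + 29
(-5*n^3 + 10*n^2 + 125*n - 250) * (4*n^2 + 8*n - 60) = -20*n^5 + 880*n^3 - 600*n^2 - 9500*n + 15000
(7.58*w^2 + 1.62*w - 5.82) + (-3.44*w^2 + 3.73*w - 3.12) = 4.14*w^2 + 5.35*w - 8.94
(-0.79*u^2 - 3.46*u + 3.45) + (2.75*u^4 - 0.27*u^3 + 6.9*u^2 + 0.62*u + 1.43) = 2.75*u^4 - 0.27*u^3 + 6.11*u^2 - 2.84*u + 4.88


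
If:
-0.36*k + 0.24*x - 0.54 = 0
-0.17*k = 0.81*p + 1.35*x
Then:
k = 0.666666666666667*x - 1.5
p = 0.314814814814815 - 1.80658436213992*x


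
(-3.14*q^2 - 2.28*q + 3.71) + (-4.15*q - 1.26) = -3.14*q^2 - 6.43*q + 2.45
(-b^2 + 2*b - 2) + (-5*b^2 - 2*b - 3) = -6*b^2 - 5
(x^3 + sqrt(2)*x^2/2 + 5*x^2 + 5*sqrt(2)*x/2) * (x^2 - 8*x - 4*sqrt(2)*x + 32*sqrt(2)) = x^5 - 7*sqrt(2)*x^4/2 - 3*x^4 - 44*x^3 + 21*sqrt(2)*x^3/2 + 12*x^2 + 140*sqrt(2)*x^2 + 160*x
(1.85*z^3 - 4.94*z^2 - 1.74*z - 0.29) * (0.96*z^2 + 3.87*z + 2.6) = 1.776*z^5 + 2.4171*z^4 - 15.9782*z^3 - 19.8562*z^2 - 5.6463*z - 0.754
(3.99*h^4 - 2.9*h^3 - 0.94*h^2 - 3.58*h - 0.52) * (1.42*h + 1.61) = 5.6658*h^5 + 2.3059*h^4 - 6.0038*h^3 - 6.597*h^2 - 6.5022*h - 0.8372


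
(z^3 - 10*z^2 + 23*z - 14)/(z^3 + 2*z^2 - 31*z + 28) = (z^2 - 9*z + 14)/(z^2 + 3*z - 28)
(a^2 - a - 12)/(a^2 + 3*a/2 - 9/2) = 2*(a - 4)/(2*a - 3)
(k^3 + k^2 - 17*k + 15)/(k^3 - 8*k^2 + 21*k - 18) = (k^2 + 4*k - 5)/(k^2 - 5*k + 6)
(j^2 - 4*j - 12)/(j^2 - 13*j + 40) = (j^2 - 4*j - 12)/(j^2 - 13*j + 40)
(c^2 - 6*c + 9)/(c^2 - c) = (c^2 - 6*c + 9)/(c*(c - 1))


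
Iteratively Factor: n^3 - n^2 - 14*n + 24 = (n + 4)*(n^2 - 5*n + 6) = (n - 2)*(n + 4)*(n - 3)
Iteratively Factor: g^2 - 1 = (g + 1)*(g - 1)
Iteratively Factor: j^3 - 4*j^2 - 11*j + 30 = (j - 2)*(j^2 - 2*j - 15) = (j - 5)*(j - 2)*(j + 3)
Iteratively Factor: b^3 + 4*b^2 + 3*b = (b + 3)*(b^2 + b) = b*(b + 3)*(b + 1)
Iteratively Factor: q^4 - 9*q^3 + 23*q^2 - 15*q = (q - 1)*(q^3 - 8*q^2 + 15*q) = q*(q - 1)*(q^2 - 8*q + 15) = q*(q - 3)*(q - 1)*(q - 5)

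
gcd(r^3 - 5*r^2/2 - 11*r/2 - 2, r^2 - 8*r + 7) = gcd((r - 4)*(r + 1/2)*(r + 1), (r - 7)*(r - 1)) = 1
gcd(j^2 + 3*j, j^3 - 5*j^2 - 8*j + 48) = j + 3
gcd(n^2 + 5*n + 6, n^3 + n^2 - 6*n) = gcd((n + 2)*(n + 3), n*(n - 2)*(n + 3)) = n + 3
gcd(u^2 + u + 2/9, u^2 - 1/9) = u + 1/3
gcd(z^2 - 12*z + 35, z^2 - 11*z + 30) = z - 5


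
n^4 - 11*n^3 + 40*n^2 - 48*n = n*(n - 4)^2*(n - 3)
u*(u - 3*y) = u^2 - 3*u*y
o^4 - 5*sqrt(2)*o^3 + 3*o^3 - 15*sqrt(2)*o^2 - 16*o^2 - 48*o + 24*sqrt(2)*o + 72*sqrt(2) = (o + 3)*(o - 6*sqrt(2))*(o - sqrt(2))*(o + 2*sqrt(2))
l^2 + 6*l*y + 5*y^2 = (l + y)*(l + 5*y)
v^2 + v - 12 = (v - 3)*(v + 4)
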